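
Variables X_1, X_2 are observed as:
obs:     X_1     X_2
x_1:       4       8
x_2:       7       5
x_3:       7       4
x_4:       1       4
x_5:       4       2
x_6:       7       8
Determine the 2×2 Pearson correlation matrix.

Step 1 — column means:
  mean(X_1) = (4 + 7 + 7 + 1 + 4 + 7) / 6 = 30/6 = 5
  mean(X_2) = (8 + 5 + 4 + 4 + 2 + 8) / 6 = 31/6 = 5.1667

Step 2 — sample variances and covariances s[i,j] = (1/(n-1)) · Σ_k (x_{k,i} - mean_i) · (x_{k,j} - mean_j), with n-1 = 5:
  s[X_1,X_1] = ((-1)·(-1) + (2)·(2) + (2)·(2) + (-4)·(-4) + (-1)·(-1) + (2)·(2)) / 5 = 30/5 = 6
  s[X_1,X_2] = ((-1)·(2.8333) + (2)·(-0.1667) + (2)·(-1.1667) + (-4)·(-1.1667) + (-1)·(-3.1667) + (2)·(2.8333)) / 5 = 8/5 = 1.6
  s[X_2,X_2] = ((2.8333)·(2.8333) + (-0.1667)·(-0.1667) + (-1.1667)·(-1.1667) + (-1.1667)·(-1.1667) + (-3.1667)·(-3.1667) + (2.8333)·(2.8333)) / 5 = 28.8333/5 = 5.7667
  Sample standard deviations s_i = √(s[i,i]):
  s(X_1) = √(6) = 2.4495
  s(X_2) = √(5.7667) = 2.4014

Step 3 — r_{ij} = s_{ij} / (s_i · s_j):
  r[X_1,X_1] = 1 (diagonal).
  r[X_1,X_2] = 1.6 / (2.4495 · 2.4014) = 1.6 / 5.8822 = 0.272
  r[X_2,X_2] = 1 (diagonal).

R is symmetric with unit diagonal. Assembling:

R = [[1, 0.272],
 [0.272, 1]]


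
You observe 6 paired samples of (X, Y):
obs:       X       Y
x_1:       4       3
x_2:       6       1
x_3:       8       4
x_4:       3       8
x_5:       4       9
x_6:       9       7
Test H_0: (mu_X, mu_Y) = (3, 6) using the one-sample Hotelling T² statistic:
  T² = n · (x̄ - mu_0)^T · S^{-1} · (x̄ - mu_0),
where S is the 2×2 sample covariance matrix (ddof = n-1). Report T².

Step 1 — sample mean vector:
  mean(X) = (4 + 6 + 8 + 3 + 4 + 9) / 6 = 34/6 = 5.6667
  mean(Y) = (3 + 1 + 4 + 8 + 9 + 7) / 6 = 32/6 = 5.3333
  x̄ = (5.6667, 5.3333),  deviation x̄ - mu_0 = (5.6667, 5.3333) - (3, 6) = (2.6667, -0.6667).

Step 2 — sample covariance matrix, S[i,j] = (1/(n-1)) · Σ_k (x_{k,i} - mean_i) · (x_{k,j} - mean_j), divisor n-1 = 5:
  S[X,X] = ((-1.6667)·(-1.6667) + (0.3333)·(0.3333) + (2.3333)·(2.3333) + (-2.6667)·(-2.6667) + (-1.6667)·(-1.6667) + (3.3333)·(3.3333)) / 5 = 29.3333/5 = 5.8667
  S[X,Y] = ((-1.6667)·(-2.3333) + (0.3333)·(-4.3333) + (2.3333)·(-1.3333) + (-2.6667)·(2.6667) + (-1.6667)·(3.6667) + (3.3333)·(1.6667)) / 5 = -8.3333/5 = -1.6667
  S[Y,Y] = ((-2.3333)·(-2.3333) + (-4.3333)·(-4.3333) + (-1.3333)·(-1.3333) + (2.6667)·(2.6667) + (3.6667)·(3.6667) + (1.6667)·(1.6667)) / 5 = 49.3333/5 = 9.8667
  S = [[5.8667, -1.6667],
 [-1.6667, 9.8667]].

Step 3 — invert S. det(S) = 5.8667·9.8667 - (-1.6667)² = 55.1067.
  S^{-1} = (1/det) · [[d, -b], [-b, a]] = [[0.179, 0.0302],
 [0.0302, 0.1065]].

Step 4 — quadratic form (x̄ - mu_0)^T · S^{-1} · (x̄ - mu_0):
  S^{-1} · (x̄ - mu_0) = (0.4573, 0.0097),
  (x̄ - mu_0)^T · [...] = (2.6667)·(0.4573) + (-0.6667)·(0.0097) = 1.213.

Step 5 — scale by n: T² = 6 · 1.213 = 7.278.

T² ≈ 7.278


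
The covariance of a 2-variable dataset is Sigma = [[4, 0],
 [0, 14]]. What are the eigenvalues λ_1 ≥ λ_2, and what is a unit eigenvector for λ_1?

Step 1 — characteristic polynomial of 2×2 Sigma:
  det(Sigma - λI) = λ² - trace · λ + det = 0.
  trace = 4 + 14 = 18, det = 4·14 - (0)² = 56.
Step 2 — discriminant:
  Δ = trace² - 4·det = 324 - 224 = 100.
Step 3 — eigenvalues:
  λ = (trace ± √Δ)/2 = (18 ± 10)/2,
  λ_1 = 14,  λ_2 = 4.

Step 4 — unit eigenvector for λ_1: Sigma is diagonal, so its eigenvectors are the coordinate axes. λ_1 = 14 is the diagonal entry on the second coordinate axis, hence
  v_1 = (0, 1) (||v_1|| = 1).

λ_1 = 14,  λ_2 = 4;  v_1 ≈ (0, 1)


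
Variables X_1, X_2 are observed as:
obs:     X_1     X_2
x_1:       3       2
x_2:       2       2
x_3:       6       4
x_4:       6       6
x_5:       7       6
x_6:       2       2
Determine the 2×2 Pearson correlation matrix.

Step 1 — column means:
  mean(X_1) = (3 + 2 + 6 + 6 + 7 + 2) / 6 = 26/6 = 4.3333
  mean(X_2) = (2 + 2 + 4 + 6 + 6 + 2) / 6 = 22/6 = 3.6667

Step 2 — sample variances and covariances s[i,j] = (1/(n-1)) · Σ_k (x_{k,i} - mean_i) · (x_{k,j} - mean_j), with n-1 = 5:
  s[X_1,X_1] = ((-1.3333)·(-1.3333) + (-2.3333)·(-2.3333) + (1.6667)·(1.6667) + (1.6667)·(1.6667) + (2.6667)·(2.6667) + (-2.3333)·(-2.3333)) / 5 = 25.3333/5 = 5.0667
  s[X_1,X_2] = ((-1.3333)·(-1.6667) + (-2.3333)·(-1.6667) + (1.6667)·(0.3333) + (1.6667)·(2.3333) + (2.6667)·(2.3333) + (-2.3333)·(-1.6667)) / 5 = 20.6667/5 = 4.1333
  s[X_2,X_2] = ((-1.6667)·(-1.6667) + (-1.6667)·(-1.6667) + (0.3333)·(0.3333) + (2.3333)·(2.3333) + (2.3333)·(2.3333) + (-1.6667)·(-1.6667)) / 5 = 19.3333/5 = 3.8667
  Sample standard deviations s_i = √(s[i,i]):
  s(X_1) = √(5.0667) = 2.2509
  s(X_2) = √(3.8667) = 1.9664

Step 3 — r_{ij} = s_{ij} / (s_i · s_j):
  r[X_1,X_1] = 1 (diagonal).
  r[X_1,X_2] = 4.1333 / (2.2509 · 1.9664) = 4.1333 / 4.4262 = 0.9338
  r[X_2,X_2] = 1 (diagonal).

R is symmetric with unit diagonal. Assembling:

R = [[1, 0.9338],
 [0.9338, 1]]


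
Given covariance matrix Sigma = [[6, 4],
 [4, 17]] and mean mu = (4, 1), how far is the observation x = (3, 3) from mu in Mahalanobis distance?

Step 1 — centre the observation: (x - mu) = (-1, 2).

Step 2 — invert Sigma. det(Sigma) = 6·17 - (4)² = 86.
  Sigma^{-1} = (1/det) · [[d, -b], [-b, a]] = [[0.1977, -0.0465],
 [-0.0465, 0.0698]].

Step 3 — form the quadratic (x - mu)^T · Sigma^{-1} · (x - mu):
  Sigma^{-1} · (x - mu) = (-0.2907, 0.186).
  (x - mu)^T · [Sigma^{-1} · (x - mu)] = (-1)·(-0.2907) + (2)·(0.186) = 0.6628.

Step 4 — take square root: d = √(0.6628) ≈ 0.8141.

d(x, mu) = √(0.6628) ≈ 0.8141


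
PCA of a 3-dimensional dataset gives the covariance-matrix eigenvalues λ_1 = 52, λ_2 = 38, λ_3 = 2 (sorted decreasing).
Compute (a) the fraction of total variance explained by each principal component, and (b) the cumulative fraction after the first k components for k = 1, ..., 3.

Step 1 — total variance = trace(Sigma) = Σ λ_i = 52 + 38 + 2 = 92.

Step 2 — fraction explained by component i = λ_i / Σ λ:
  PC1: 52/92 = 0.5652
  PC2: 38/92 = 0.413
  PC3: 2/92 = 0.0217

Step 3 — cumulative fraction after k components = (λ_1 + ... + λ_k) / Σ λ:
  k = 1: 52/92 = 0.5652
  k = 2: (52 + 38)/92 = 90/92 = 0.9783
  k = 3: (52 + 38 + 2)/92 = 92/92 = 1

Summary (fraction, with percent):

explained: PC1 0.5652 (56.52%), PC2 0.413 (41.3%), PC3 0.0217 (2.17%);  cumulative: 0.5652, 0.9783, 1


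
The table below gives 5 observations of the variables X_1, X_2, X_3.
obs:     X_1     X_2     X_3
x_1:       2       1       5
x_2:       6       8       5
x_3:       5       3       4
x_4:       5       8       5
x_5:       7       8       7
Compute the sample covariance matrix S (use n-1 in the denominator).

Step 1 — column means:
  mean(X_1) = (2 + 6 + 5 + 5 + 7) / 5 = 25/5 = 5
  mean(X_2) = (1 + 8 + 3 + 8 + 8) / 5 = 28/5 = 5.6
  mean(X_3) = (5 + 5 + 4 + 5 + 7) / 5 = 26/5 = 5.2

Step 2 — sample covariance S[i,j] = (1/(n-1)) · Σ_k (x_{k,i} - mean_i) · (x_{k,j} - mean_j), with n-1 = 4.
  S[X_1,X_1] = ((-3)·(-3) + (1)·(1) + (0)·(0) + (0)·(0) + (2)·(2)) / 4 = 14/4 = 3.5
  S[X_1,X_2] = ((-3)·(-4.6) + (1)·(2.4) + (0)·(-2.6) + (0)·(2.4) + (2)·(2.4)) / 4 = 21/4 = 5.25
  S[X_1,X_3] = ((-3)·(-0.2) + (1)·(-0.2) + (0)·(-1.2) + (0)·(-0.2) + (2)·(1.8)) / 4 = 4/4 = 1
  S[X_2,X_2] = ((-4.6)·(-4.6) + (2.4)·(2.4) + (-2.6)·(-2.6) + (2.4)·(2.4) + (2.4)·(2.4)) / 4 = 45.2/4 = 11.3
  S[X_2,X_3] = ((-4.6)·(-0.2) + (2.4)·(-0.2) + (-2.6)·(-1.2) + (2.4)·(-0.2) + (2.4)·(1.8)) / 4 = 7.4/4 = 1.85
  S[X_3,X_3] = ((-0.2)·(-0.2) + (-0.2)·(-0.2) + (-1.2)·(-1.2) + (-0.2)·(-0.2) + (1.8)·(1.8)) / 4 = 4.8/4 = 1.2

S is symmetric (S[j,i] = S[i,j]). Assembling:

S = [[3.5, 5.25, 1],
 [5.25, 11.3, 1.85],
 [1, 1.85, 1.2]]


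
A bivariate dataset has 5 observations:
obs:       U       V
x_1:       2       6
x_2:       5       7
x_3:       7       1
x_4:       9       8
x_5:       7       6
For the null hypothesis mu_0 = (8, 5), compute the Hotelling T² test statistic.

Step 1 — sample mean vector:
  mean(U) = (2 + 5 + 7 + 9 + 7) / 5 = 30/5 = 6
  mean(V) = (6 + 7 + 1 + 8 + 6) / 5 = 28/5 = 5.6
  x̄ = (6, 5.6),  deviation x̄ - mu_0 = (6, 5.6) - (8, 5) = (-2, 0.6).

Step 2 — sample covariance matrix, S[i,j] = (1/(n-1)) · Σ_k (x_{k,i} - mean_i) · (x_{k,j} - mean_j), divisor n-1 = 4:
  S[U,U] = ((-4)·(-4) + (-1)·(-1) + (1)·(1) + (3)·(3) + (1)·(1)) / 4 = 28/4 = 7
  S[U,V] = ((-4)·(0.4) + (-1)·(1.4) + (1)·(-4.6) + (3)·(2.4) + (1)·(0.4)) / 4 = 0/4 = 0
  S[V,V] = ((0.4)·(0.4) + (1.4)·(1.4) + (-4.6)·(-4.6) + (2.4)·(2.4) + (0.4)·(0.4)) / 4 = 29.2/4 = 7.3
  S = [[7, 0],
 [0, 7.3]].

Step 3 — invert S. det(S) = 7·7.3 - (0)² = 51.1.
  S^{-1} = (1/det) · [[d, -b], [-b, a]] = [[0.1429, 0],
 [0, 0.137]].

Step 4 — quadratic form (x̄ - mu_0)^T · S^{-1} · (x̄ - mu_0):
  S^{-1} · (x̄ - mu_0) = (-0.2857, 0.0822),
  (x̄ - mu_0)^T · [...] = (-2)·(-0.2857) + (0.6)·(0.0822) = 0.6207.

Step 5 — scale by n: T² = 5 · 0.6207 = 3.1037.

T² ≈ 3.1037


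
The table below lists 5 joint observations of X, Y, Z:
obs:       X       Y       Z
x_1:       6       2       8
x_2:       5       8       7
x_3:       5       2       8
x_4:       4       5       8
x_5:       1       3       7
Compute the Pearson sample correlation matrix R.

Step 1 — column means:
  mean(X) = (6 + 5 + 5 + 4 + 1) / 5 = 21/5 = 4.2
  mean(Y) = (2 + 8 + 2 + 5 + 3) / 5 = 20/5 = 4
  mean(Z) = (8 + 7 + 8 + 8 + 7) / 5 = 38/5 = 7.6

Step 2 — sample variances and covariances s[i,j] = (1/(n-1)) · Σ_k (x_{k,i} - mean_i) · (x_{k,j} - mean_j), with n-1 = 4:
  s[X,X] = ((1.8)·(1.8) + (0.8)·(0.8) + (0.8)·(0.8) + (-0.2)·(-0.2) + (-3.2)·(-3.2)) / 4 = 14.8/4 = 3.7
  s[X,Y] = ((1.8)·(-2) + (0.8)·(4) + (0.8)·(-2) + (-0.2)·(1) + (-3.2)·(-1)) / 4 = 1/4 = 0.25
  s[X,Z] = ((1.8)·(0.4) + (0.8)·(-0.6) + (0.8)·(0.4) + (-0.2)·(0.4) + (-3.2)·(-0.6)) / 4 = 2.4/4 = 0.6
  s[Y,Y] = ((-2)·(-2) + (4)·(4) + (-2)·(-2) + (1)·(1) + (-1)·(-1)) / 4 = 26/4 = 6.5
  s[Y,Z] = ((-2)·(0.4) + (4)·(-0.6) + (-2)·(0.4) + (1)·(0.4) + (-1)·(-0.6)) / 4 = -3/4 = -0.75
  s[Z,Z] = ((0.4)·(0.4) + (-0.6)·(-0.6) + (0.4)·(0.4) + (0.4)·(0.4) + (-0.6)·(-0.6)) / 4 = 1.2/4 = 0.3
  Sample standard deviations s_i = √(s[i,i]):
  s(X) = √(3.7) = 1.9235
  s(Y) = √(6.5) = 2.5495
  s(Z) = √(0.3) = 0.5477

Step 3 — r_{ij} = s_{ij} / (s_i · s_j):
  r[X,X] = 1 (diagonal).
  r[X,Y] = 0.25 / (1.9235 · 2.5495) = 0.25 / 4.9041 = 0.051
  r[X,Z] = 0.6 / (1.9235 · 0.5477) = 0.6 / 1.0536 = 0.5695
  r[Y,Y] = 1 (diagonal).
  r[Y,Z] = -0.75 / (2.5495 · 0.5477) = -0.75 / 1.3964 = -0.5371
  r[Z,Z] = 1 (diagonal).

R is symmetric with unit diagonal. Assembling:

R = [[1, 0.051, 0.5695],
 [0.051, 1, -0.5371],
 [0.5695, -0.5371, 1]]


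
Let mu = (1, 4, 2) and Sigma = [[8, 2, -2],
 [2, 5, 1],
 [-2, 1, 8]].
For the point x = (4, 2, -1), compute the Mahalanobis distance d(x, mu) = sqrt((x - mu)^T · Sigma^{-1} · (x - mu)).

Step 1 — centre the observation: (x - mu) = (3, -2, -3).

Step 2 — invert Sigma (cofactor / det for 3×3, or solve directly):
  Sigma^{-1} = [[0.1548, -0.0714, 0.0476],
 [-0.0714, 0.2381, -0.0476],
 [0.0476, -0.0476, 0.1429]].

Step 3 — form the quadratic (x - mu)^T · Sigma^{-1} · (x - mu):
  Sigma^{-1} · (x - mu) = (0.4643, -0.5476, -0.1905).
  (x - mu)^T · [Sigma^{-1} · (x - mu)] = (3)·(0.4643) + (-2)·(-0.5476) + (-3)·(-0.1905) = 3.0595.

Step 4 — take square root: d = √(3.0595) ≈ 1.7491.

d(x, mu) = √(3.0595) ≈ 1.7491


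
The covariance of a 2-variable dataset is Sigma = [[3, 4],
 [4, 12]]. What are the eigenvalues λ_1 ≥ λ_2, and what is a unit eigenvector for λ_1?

Step 1 — characteristic polynomial of 2×2 Sigma:
  det(Sigma - λI) = λ² - trace · λ + det = 0.
  trace = 3 + 12 = 15, det = 3·12 - (4)² = 20.
Step 2 — discriminant:
  Δ = trace² - 4·det = 225 - 80 = 145.
Step 3 — eigenvalues:
  λ = (trace ± √Δ)/2 = (15 ± 12.0416)/2,
  λ_1 = 13.5208,  λ_2 = 1.4792.

Step 4 — unit eigenvector for λ_1: solve (Sigma - λ_1 I)v = 0. First row:
  (3 - 13.5208)·v_x + (4)·v_y = 0, i.e. (-10.5208)·v_x + (4)·v_y = 0,
  so v ∝ (b, λ_1 - a) = (4, 10.5208) = u.
  ||u|| = √((4)² + (10.5208)²) = √(126.6872) ≈ 11.2555,
  v_1 = u/||u|| ≈ (0.3554, 0.9347) (||v_1|| = 1).

λ_1 = 13.5208,  λ_2 = 1.4792;  v_1 ≈ (0.3554, 0.9347)


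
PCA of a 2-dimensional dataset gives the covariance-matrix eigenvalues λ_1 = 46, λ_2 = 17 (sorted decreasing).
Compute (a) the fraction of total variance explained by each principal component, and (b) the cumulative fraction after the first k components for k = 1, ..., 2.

Step 1 — total variance = trace(Sigma) = Σ λ_i = 46 + 17 = 63.

Step 2 — fraction explained by component i = λ_i / Σ λ:
  PC1: 46/63 = 0.7302
  PC2: 17/63 = 0.2698

Step 3 — cumulative fraction after k components = (λ_1 + ... + λ_k) / Σ λ:
  k = 1: 46/63 = 0.7302
  k = 2: (46 + 17)/63 = 63/63 = 1

Summary (fraction, with percent):

explained: PC1 0.7302 (73.02%), PC2 0.2698 (26.98%);  cumulative: 0.7302, 1


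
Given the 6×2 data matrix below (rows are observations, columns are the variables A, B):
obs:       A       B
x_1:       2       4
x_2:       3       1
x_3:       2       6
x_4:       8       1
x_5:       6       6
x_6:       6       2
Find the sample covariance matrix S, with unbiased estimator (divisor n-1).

Step 1 — column means:
  mean(A) = (2 + 3 + 2 + 8 + 6 + 6) / 6 = 27/6 = 4.5
  mean(B) = (4 + 1 + 6 + 1 + 6 + 2) / 6 = 20/6 = 3.3333

Step 2 — sample covariance S[i,j] = (1/(n-1)) · Σ_k (x_{k,i} - mean_i) · (x_{k,j} - mean_j), with n-1 = 5.
  S[A,A] = ((-2.5)·(-2.5) + (-1.5)·(-1.5) + (-2.5)·(-2.5) + (3.5)·(3.5) + (1.5)·(1.5) + (1.5)·(1.5)) / 5 = 31.5/5 = 6.3
  S[A,B] = ((-2.5)·(0.6667) + (-1.5)·(-2.3333) + (-2.5)·(2.6667) + (3.5)·(-2.3333) + (1.5)·(2.6667) + (1.5)·(-1.3333)) / 5 = -11/5 = -2.2
  S[B,B] = ((0.6667)·(0.6667) + (-2.3333)·(-2.3333) + (2.6667)·(2.6667) + (-2.3333)·(-2.3333) + (2.6667)·(2.6667) + (-1.3333)·(-1.3333)) / 5 = 27.3333/5 = 5.4667

S is symmetric (S[j,i] = S[i,j]). Assembling:

S = [[6.3, -2.2],
 [-2.2, 5.4667]]


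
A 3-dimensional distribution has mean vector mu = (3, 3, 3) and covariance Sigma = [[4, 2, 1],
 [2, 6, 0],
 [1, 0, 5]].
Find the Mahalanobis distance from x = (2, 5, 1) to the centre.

Step 1 — centre the observation: (x - mu) = (-1, 2, -2).

Step 2 — invert Sigma (cofactor / det for 3×3, or solve directly):
  Sigma^{-1} = [[0.3191, -0.1064, -0.0638],
 [-0.1064, 0.2021, 0.0213],
 [-0.0638, 0.0213, 0.2128]].

Step 3 — form the quadratic (x - mu)^T · Sigma^{-1} · (x - mu):
  Sigma^{-1} · (x - mu) = (-0.4043, 0.4681, -0.3191).
  (x - mu)^T · [Sigma^{-1} · (x - mu)] = (-1)·(-0.4043) + (2)·(0.4681) + (-2)·(-0.3191) = 1.9787.

Step 4 — take square root: d = √(1.9787) ≈ 1.4067.

d(x, mu) = √(1.9787) ≈ 1.4067


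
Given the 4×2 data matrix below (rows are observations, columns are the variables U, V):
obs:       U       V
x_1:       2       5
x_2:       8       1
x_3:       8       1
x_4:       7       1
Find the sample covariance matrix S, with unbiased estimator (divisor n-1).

Step 1 — column means:
  mean(U) = (2 + 8 + 8 + 7) / 4 = 25/4 = 6.25
  mean(V) = (5 + 1 + 1 + 1) / 4 = 8/4 = 2

Step 2 — sample covariance S[i,j] = (1/(n-1)) · Σ_k (x_{k,i} - mean_i) · (x_{k,j} - mean_j), with n-1 = 3.
  S[U,U] = ((-4.25)·(-4.25) + (1.75)·(1.75) + (1.75)·(1.75) + (0.75)·(0.75)) / 3 = 24.75/3 = 8.25
  S[U,V] = ((-4.25)·(3) + (1.75)·(-1) + (1.75)·(-1) + (0.75)·(-1)) / 3 = -17/3 = -5.6667
  S[V,V] = ((3)·(3) + (-1)·(-1) + (-1)·(-1) + (-1)·(-1)) / 3 = 12/3 = 4

S is symmetric (S[j,i] = S[i,j]). Assembling:

S = [[8.25, -5.6667],
 [-5.6667, 4]]


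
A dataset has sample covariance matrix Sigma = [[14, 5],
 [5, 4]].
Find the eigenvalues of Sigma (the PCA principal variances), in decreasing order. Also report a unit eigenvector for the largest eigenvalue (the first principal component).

Step 1 — characteristic polynomial of 2×2 Sigma:
  det(Sigma - λI) = λ² - trace · λ + det = 0.
  trace = 14 + 4 = 18, det = 14·4 - (5)² = 31.
Step 2 — discriminant:
  Δ = trace² - 4·det = 324 - 124 = 200.
Step 3 — eigenvalues:
  λ = (trace ± √Δ)/2 = (18 ± 14.1421)/2,
  λ_1 = 16.0711,  λ_2 = 1.9289.

Step 4 — unit eigenvector for λ_1: solve (Sigma - λ_1 I)v = 0. First row:
  (14 - 16.0711)·v_x + (5)·v_y = 0, i.e. (-2.0711)·v_x + (5)·v_y = 0,
  so v ∝ (b, λ_1 - a) = (5, 2.0711) = u.
  ||u|| = √((5)² + (2.0711)²) = √(29.2893) ≈ 5.412,
  v_1 = u/||u|| ≈ (0.9239, 0.3827) (||v_1|| = 1).

λ_1 = 16.0711,  λ_2 = 1.9289;  v_1 ≈ (0.9239, 0.3827)


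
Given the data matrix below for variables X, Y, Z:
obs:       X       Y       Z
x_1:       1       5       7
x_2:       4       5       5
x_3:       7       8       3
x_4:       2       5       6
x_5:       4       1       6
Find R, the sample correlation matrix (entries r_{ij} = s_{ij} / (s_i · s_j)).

Step 1 — column means:
  mean(X) = (1 + 4 + 7 + 2 + 4) / 5 = 18/5 = 3.6
  mean(Y) = (5 + 5 + 8 + 5 + 1) / 5 = 24/5 = 4.8
  mean(Z) = (7 + 5 + 3 + 6 + 6) / 5 = 27/5 = 5.4

Step 2 — sample variances and covariances s[i,j] = (1/(n-1)) · Σ_k (x_{k,i} - mean_i) · (x_{k,j} - mean_j), with n-1 = 4:
  s[X,X] = ((-2.6)·(-2.6) + (0.4)·(0.4) + (3.4)·(3.4) + (-1.6)·(-1.6) + (0.4)·(0.4)) / 4 = 21.2/4 = 5.3
  s[X,Y] = ((-2.6)·(0.2) + (0.4)·(0.2) + (3.4)·(3.2) + (-1.6)·(0.2) + (0.4)·(-3.8)) / 4 = 8.6/4 = 2.15
  s[X,Z] = ((-2.6)·(1.6) + (0.4)·(-0.4) + (3.4)·(-2.4) + (-1.6)·(0.6) + (0.4)·(0.6)) / 4 = -13.2/4 = -3.3
  s[Y,Y] = ((0.2)·(0.2) + (0.2)·(0.2) + (3.2)·(3.2) + (0.2)·(0.2) + (-3.8)·(-3.8)) / 4 = 24.8/4 = 6.2
  s[Y,Z] = ((0.2)·(1.6) + (0.2)·(-0.4) + (3.2)·(-2.4) + (0.2)·(0.6) + (-3.8)·(0.6)) / 4 = -9.6/4 = -2.4
  s[Z,Z] = ((1.6)·(1.6) + (-0.4)·(-0.4) + (-2.4)·(-2.4) + (0.6)·(0.6) + (0.6)·(0.6)) / 4 = 9.2/4 = 2.3
  Sample standard deviations s_i = √(s[i,i]):
  s(X) = √(5.3) = 2.3022
  s(Y) = √(6.2) = 2.49
  s(Z) = √(2.3) = 1.5166

Step 3 — r_{ij} = s_{ij} / (s_i · s_j):
  r[X,X] = 1 (diagonal).
  r[X,Y] = 2.15 / (2.3022 · 2.49) = 2.15 / 5.7324 = 0.3751
  r[X,Z] = -3.3 / (2.3022 · 1.5166) = -3.3 / 3.4914 = -0.9452
  r[Y,Y] = 1 (diagonal).
  r[Y,Z] = -2.4 / (2.49 · 1.5166) = -2.4 / 3.7762 = -0.6356
  r[Z,Z] = 1 (diagonal).

R is symmetric with unit diagonal. Assembling:

R = [[1, 0.3751, -0.9452],
 [0.3751, 1, -0.6356],
 [-0.9452, -0.6356, 1]]


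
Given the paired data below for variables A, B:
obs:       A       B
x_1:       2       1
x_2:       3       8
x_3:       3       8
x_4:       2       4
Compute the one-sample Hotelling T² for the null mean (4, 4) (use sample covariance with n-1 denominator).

Step 1 — sample mean vector:
  mean(A) = (2 + 3 + 3 + 2) / 4 = 10/4 = 2.5
  mean(B) = (1 + 8 + 8 + 4) / 4 = 21/4 = 5.25
  x̄ = (2.5, 5.25),  deviation x̄ - mu_0 = (2.5, 5.25) - (4, 4) = (-1.5, 1.25).

Step 2 — sample covariance matrix, S[i,j] = (1/(n-1)) · Σ_k (x_{k,i} - mean_i) · (x_{k,j} - mean_j), divisor n-1 = 3:
  S[A,A] = ((-0.5)·(-0.5) + (0.5)·(0.5) + (0.5)·(0.5) + (-0.5)·(-0.5)) / 3 = 1/3 = 0.3333
  S[A,B] = ((-0.5)·(-4.25) + (0.5)·(2.75) + (0.5)·(2.75) + (-0.5)·(-1.25)) / 3 = 5.5/3 = 1.8333
  S[B,B] = ((-4.25)·(-4.25) + (2.75)·(2.75) + (2.75)·(2.75) + (-1.25)·(-1.25)) / 3 = 34.75/3 = 11.5833
  S = [[0.3333, 1.8333],
 [1.8333, 11.5833]].

Step 3 — invert S. det(S) = 0.3333·11.5833 - (1.8333)² = 0.5.
  S^{-1} = (1/det) · [[d, -b], [-b, a]] = [[23.1667, -3.6667],
 [-3.6667, 0.6667]].

Step 4 — quadratic form (x̄ - mu_0)^T · S^{-1} · (x̄ - mu_0):
  S^{-1} · (x̄ - mu_0) = (-39.3333, 6.3333),
  (x̄ - mu_0)^T · [...] = (-1.5)·(-39.3333) + (1.25)·(6.3333) = 66.9167.

Step 5 — scale by n: T² = 4 · 66.9167 = 267.6667.

T² ≈ 267.6667


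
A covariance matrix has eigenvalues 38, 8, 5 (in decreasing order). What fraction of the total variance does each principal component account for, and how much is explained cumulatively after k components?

Step 1 — total variance = trace(Sigma) = Σ λ_i = 38 + 8 + 5 = 51.

Step 2 — fraction explained by component i = λ_i / Σ λ:
  PC1: 38/51 = 0.7451
  PC2: 8/51 = 0.1569
  PC3: 5/51 = 0.098

Step 3 — cumulative fraction after k components = (λ_1 + ... + λ_k) / Σ λ:
  k = 1: 38/51 = 0.7451
  k = 2: (38 + 8)/51 = 46/51 = 0.902
  k = 3: (38 + 8 + 5)/51 = 51/51 = 1

Summary (fraction, with percent):

explained: PC1 0.7451 (74.51%), PC2 0.1569 (15.69%), PC3 0.098 (9.8%);  cumulative: 0.7451, 0.902, 1


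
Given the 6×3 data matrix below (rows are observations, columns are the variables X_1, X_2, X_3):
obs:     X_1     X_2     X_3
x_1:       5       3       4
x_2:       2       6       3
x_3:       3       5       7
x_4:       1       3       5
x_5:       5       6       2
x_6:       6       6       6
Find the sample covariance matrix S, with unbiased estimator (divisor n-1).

Step 1 — column means:
  mean(X_1) = (5 + 2 + 3 + 1 + 5 + 6) / 6 = 22/6 = 3.6667
  mean(X_2) = (3 + 6 + 5 + 3 + 6 + 6) / 6 = 29/6 = 4.8333
  mean(X_3) = (4 + 3 + 7 + 5 + 2 + 6) / 6 = 27/6 = 4.5

Step 2 — sample covariance S[i,j] = (1/(n-1)) · Σ_k (x_{k,i} - mean_i) · (x_{k,j} - mean_j), with n-1 = 5.
  S[X_1,X_1] = ((1.3333)·(1.3333) + (-1.6667)·(-1.6667) + (-0.6667)·(-0.6667) + (-2.6667)·(-2.6667) + (1.3333)·(1.3333) + (2.3333)·(2.3333)) / 5 = 19.3333/5 = 3.8667
  S[X_1,X_2] = ((1.3333)·(-1.8333) + (-1.6667)·(1.1667) + (-0.6667)·(0.1667) + (-2.6667)·(-1.8333) + (1.3333)·(1.1667) + (2.3333)·(1.1667)) / 5 = 4.6667/5 = 0.9333
  S[X_1,X_3] = ((1.3333)·(-0.5) + (-1.6667)·(-1.5) + (-0.6667)·(2.5) + (-2.6667)·(0.5) + (1.3333)·(-2.5) + (2.3333)·(1.5)) / 5 = -1/5 = -0.2
  S[X_2,X_2] = ((-1.8333)·(-1.8333) + (1.1667)·(1.1667) + (0.1667)·(0.1667) + (-1.8333)·(-1.8333) + (1.1667)·(1.1667) + (1.1667)·(1.1667)) / 5 = 10.8333/5 = 2.1667
  S[X_2,X_3] = ((-1.8333)·(-0.5) + (1.1667)·(-1.5) + (0.1667)·(2.5) + (-1.8333)·(0.5) + (1.1667)·(-2.5) + (1.1667)·(1.5)) / 5 = -2.5/5 = -0.5
  S[X_3,X_3] = ((-0.5)·(-0.5) + (-1.5)·(-1.5) + (2.5)·(2.5) + (0.5)·(0.5) + (-2.5)·(-2.5) + (1.5)·(1.5)) / 5 = 17.5/5 = 3.5

S is symmetric (S[j,i] = S[i,j]). Assembling:

S = [[3.8667, 0.9333, -0.2],
 [0.9333, 2.1667, -0.5],
 [-0.2, -0.5, 3.5]]


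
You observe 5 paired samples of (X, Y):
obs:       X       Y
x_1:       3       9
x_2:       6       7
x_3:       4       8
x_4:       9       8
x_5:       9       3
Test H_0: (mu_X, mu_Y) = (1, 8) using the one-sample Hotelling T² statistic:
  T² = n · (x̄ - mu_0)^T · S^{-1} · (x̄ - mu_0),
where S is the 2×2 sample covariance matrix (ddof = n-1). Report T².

Step 1 — sample mean vector:
  mean(X) = (3 + 6 + 4 + 9 + 9) / 5 = 31/5 = 6.2
  mean(Y) = (9 + 7 + 8 + 8 + 3) / 5 = 35/5 = 7
  x̄ = (6.2, 7),  deviation x̄ - mu_0 = (6.2, 7) - (1, 8) = (5.2, -1).

Step 2 — sample covariance matrix, S[i,j] = (1/(n-1)) · Σ_k (x_{k,i} - mean_i) · (x_{k,j} - mean_j), divisor n-1 = 4:
  S[X,X] = ((-3.2)·(-3.2) + (-0.2)·(-0.2) + (-2.2)·(-2.2) + (2.8)·(2.8) + (2.8)·(2.8)) / 4 = 30.8/4 = 7.7
  S[X,Y] = ((-3.2)·(2) + (-0.2)·(0) + (-2.2)·(1) + (2.8)·(1) + (2.8)·(-4)) / 4 = -17/4 = -4.25
  S[Y,Y] = ((2)·(2) + (0)·(0) + (1)·(1) + (1)·(1) + (-4)·(-4)) / 4 = 22/4 = 5.5
  S = [[7.7, -4.25],
 [-4.25, 5.5]].

Step 3 — invert S. det(S) = 7.7·5.5 - (-4.25)² = 24.2875.
  S^{-1} = (1/det) · [[d, -b], [-b, a]] = [[0.2265, 0.175],
 [0.175, 0.317]].

Step 4 — quadratic form (x̄ - mu_0)^T · S^{-1} · (x̄ - mu_0):
  S^{-1} · (x̄ - mu_0) = (1.0026, 0.5929),
  (x̄ - mu_0)^T · [...] = (5.2)·(1.0026) + (-1)·(0.5929) = 4.6205.

Step 5 — scale by n: T² = 5 · 4.6205 = 23.1024.

T² ≈ 23.1024


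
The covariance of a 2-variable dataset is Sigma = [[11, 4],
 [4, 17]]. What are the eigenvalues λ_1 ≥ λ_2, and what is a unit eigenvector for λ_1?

Step 1 — characteristic polynomial of 2×2 Sigma:
  det(Sigma - λI) = λ² - trace · λ + det = 0.
  trace = 11 + 17 = 28, det = 11·17 - (4)² = 171.
Step 2 — discriminant:
  Δ = trace² - 4·det = 784 - 684 = 100.
Step 3 — eigenvalues:
  λ = (trace ± √Δ)/2 = (28 ± 10)/2,
  λ_1 = 19,  λ_2 = 9.

Step 4 — unit eigenvector for λ_1: solve (Sigma - λ_1 I)v = 0. First row:
  (11 - 19)·v_x + (4)·v_y = 0, i.e. (-8)·v_x + (4)·v_y = 0,
  so v ∝ (b, λ_1 - a) = (4, 8) = u.
  ||u|| = √((4)² + (8)²) = √(80) ≈ 8.9443,
  v_1 = u/||u|| ≈ (0.4472, 0.8944) (||v_1|| = 1).

λ_1 = 19,  λ_2 = 9;  v_1 ≈ (0.4472, 0.8944)


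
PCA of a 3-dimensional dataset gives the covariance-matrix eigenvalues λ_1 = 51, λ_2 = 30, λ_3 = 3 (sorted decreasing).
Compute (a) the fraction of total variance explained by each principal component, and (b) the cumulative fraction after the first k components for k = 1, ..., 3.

Step 1 — total variance = trace(Sigma) = Σ λ_i = 51 + 30 + 3 = 84.

Step 2 — fraction explained by component i = λ_i / Σ λ:
  PC1: 51/84 = 0.6071
  PC2: 30/84 = 0.3571
  PC3: 3/84 = 0.0357

Step 3 — cumulative fraction after k components = (λ_1 + ... + λ_k) / Σ λ:
  k = 1: 51/84 = 0.6071
  k = 2: (51 + 30)/84 = 81/84 = 0.9643
  k = 3: (51 + 30 + 3)/84 = 84/84 = 1

Summary (fraction, with percent):

explained: PC1 0.6071 (60.71%), PC2 0.3571 (35.71%), PC3 0.0357 (3.57%);  cumulative: 0.6071, 0.9643, 1


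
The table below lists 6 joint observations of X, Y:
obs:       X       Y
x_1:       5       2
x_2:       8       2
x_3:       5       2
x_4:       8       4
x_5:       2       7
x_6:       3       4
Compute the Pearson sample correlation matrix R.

Step 1 — column means:
  mean(X) = (5 + 8 + 5 + 8 + 2 + 3) / 6 = 31/6 = 5.1667
  mean(Y) = (2 + 2 + 2 + 4 + 7 + 4) / 6 = 21/6 = 3.5

Step 2 — sample variances and covariances s[i,j] = (1/(n-1)) · Σ_k (x_{k,i} - mean_i) · (x_{k,j} - mean_j), with n-1 = 5:
  s[X,X] = ((-0.1667)·(-0.1667) + (2.8333)·(2.8333) + (-0.1667)·(-0.1667) + (2.8333)·(2.8333) + (-3.1667)·(-3.1667) + (-2.1667)·(-2.1667)) / 5 = 30.8333/5 = 6.1667
  s[X,Y] = ((-0.1667)·(-1.5) + (2.8333)·(-1.5) + (-0.1667)·(-1.5) + (2.8333)·(0.5) + (-3.1667)·(3.5) + (-2.1667)·(0.5)) / 5 = -14.5/5 = -2.9
  s[Y,Y] = ((-1.5)·(-1.5) + (-1.5)·(-1.5) + (-1.5)·(-1.5) + (0.5)·(0.5) + (3.5)·(3.5) + (0.5)·(0.5)) / 5 = 19.5/5 = 3.9
  Sample standard deviations s_i = √(s[i,i]):
  s(X) = √(6.1667) = 2.4833
  s(Y) = √(3.9) = 1.9748

Step 3 — r_{ij} = s_{ij} / (s_i · s_j):
  r[X,X] = 1 (diagonal).
  r[X,Y] = -2.9 / (2.4833 · 1.9748) = -2.9 / 4.9041 = -0.5913
  r[Y,Y] = 1 (diagonal).

R is symmetric with unit diagonal. Assembling:

R = [[1, -0.5913],
 [-0.5913, 1]]


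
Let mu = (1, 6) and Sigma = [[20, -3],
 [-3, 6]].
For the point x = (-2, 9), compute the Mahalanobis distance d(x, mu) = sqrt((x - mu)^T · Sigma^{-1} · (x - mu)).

Step 1 — centre the observation: (x - mu) = (-3, 3).

Step 2 — invert Sigma. det(Sigma) = 20·6 - (-3)² = 111.
  Sigma^{-1} = (1/det) · [[d, -b], [-b, a]] = [[0.0541, 0.027],
 [0.027, 0.1802]].

Step 3 — form the quadratic (x - mu)^T · Sigma^{-1} · (x - mu):
  Sigma^{-1} · (x - mu) = (-0.0811, 0.4595).
  (x - mu)^T · [Sigma^{-1} · (x - mu)] = (-3)·(-0.0811) + (3)·(0.4595) = 1.6216.

Step 4 — take square root: d = √(1.6216) ≈ 1.2734.

d(x, mu) = √(1.6216) ≈ 1.2734


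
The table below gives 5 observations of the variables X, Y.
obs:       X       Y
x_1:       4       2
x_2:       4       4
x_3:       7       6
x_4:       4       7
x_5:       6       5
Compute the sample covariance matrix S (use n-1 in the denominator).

Step 1 — column means:
  mean(X) = (4 + 4 + 7 + 4 + 6) / 5 = 25/5 = 5
  mean(Y) = (2 + 4 + 6 + 7 + 5) / 5 = 24/5 = 4.8

Step 2 — sample covariance S[i,j] = (1/(n-1)) · Σ_k (x_{k,i} - mean_i) · (x_{k,j} - mean_j), with n-1 = 4.
  S[X,X] = ((-1)·(-1) + (-1)·(-1) + (2)·(2) + (-1)·(-1) + (1)·(1)) / 4 = 8/4 = 2
  S[X,Y] = ((-1)·(-2.8) + (-1)·(-0.8) + (2)·(1.2) + (-1)·(2.2) + (1)·(0.2)) / 4 = 4/4 = 1
  S[Y,Y] = ((-2.8)·(-2.8) + (-0.8)·(-0.8) + (1.2)·(1.2) + (2.2)·(2.2) + (0.2)·(0.2)) / 4 = 14.8/4 = 3.7

S is symmetric (S[j,i] = S[i,j]). Assembling:

S = [[2, 1],
 [1, 3.7]]


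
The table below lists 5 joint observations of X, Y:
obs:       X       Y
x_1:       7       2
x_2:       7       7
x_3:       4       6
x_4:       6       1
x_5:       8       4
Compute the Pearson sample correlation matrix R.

Step 1 — column means:
  mean(X) = (7 + 7 + 4 + 6 + 8) / 5 = 32/5 = 6.4
  mean(Y) = (2 + 7 + 6 + 1 + 4) / 5 = 20/5 = 4

Step 2 — sample variances and covariances s[i,j] = (1/(n-1)) · Σ_k (x_{k,i} - mean_i) · (x_{k,j} - mean_j), with n-1 = 4:
  s[X,X] = ((0.6)·(0.6) + (0.6)·(0.6) + (-2.4)·(-2.4) + (-0.4)·(-0.4) + (1.6)·(1.6)) / 4 = 9.2/4 = 2.3
  s[X,Y] = ((0.6)·(-2) + (0.6)·(3) + (-2.4)·(2) + (-0.4)·(-3) + (1.6)·(0)) / 4 = -3/4 = -0.75
  s[Y,Y] = ((-2)·(-2) + (3)·(3) + (2)·(2) + (-3)·(-3) + (0)·(0)) / 4 = 26/4 = 6.5
  Sample standard deviations s_i = √(s[i,i]):
  s(X) = √(2.3) = 1.5166
  s(Y) = √(6.5) = 2.5495

Step 3 — r_{ij} = s_{ij} / (s_i · s_j):
  r[X,X] = 1 (diagonal).
  r[X,Y] = -0.75 / (1.5166 · 2.5495) = -0.75 / 3.8665 = -0.194
  r[Y,Y] = 1 (diagonal).

R is symmetric with unit diagonal. Assembling:

R = [[1, -0.194],
 [-0.194, 1]]


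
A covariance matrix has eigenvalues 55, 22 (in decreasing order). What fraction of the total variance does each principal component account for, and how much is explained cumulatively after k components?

Step 1 — total variance = trace(Sigma) = Σ λ_i = 55 + 22 = 77.

Step 2 — fraction explained by component i = λ_i / Σ λ:
  PC1: 55/77 = 0.7143
  PC2: 22/77 = 0.2857

Step 3 — cumulative fraction after k components = (λ_1 + ... + λ_k) / Σ λ:
  k = 1: 55/77 = 0.7143
  k = 2: (55 + 22)/77 = 77/77 = 1

Summary (fraction, with percent):

explained: PC1 0.7143 (71.43%), PC2 0.2857 (28.57%);  cumulative: 0.7143, 1


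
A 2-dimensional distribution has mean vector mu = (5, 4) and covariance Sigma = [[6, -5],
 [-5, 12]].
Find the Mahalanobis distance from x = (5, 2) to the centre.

Step 1 — centre the observation: (x - mu) = (0, -2).

Step 2 — invert Sigma. det(Sigma) = 6·12 - (-5)² = 47.
  Sigma^{-1} = (1/det) · [[d, -b], [-b, a]] = [[0.2553, 0.1064],
 [0.1064, 0.1277]].

Step 3 — form the quadratic (x - mu)^T · Sigma^{-1} · (x - mu):
  Sigma^{-1} · (x - mu) = (-0.2128, -0.2553).
  (x - mu)^T · [Sigma^{-1} · (x - mu)] = (0)·(-0.2128) + (-2)·(-0.2553) = 0.5106.

Step 4 — take square root: d = √(0.5106) ≈ 0.7146.

d(x, mu) = √(0.5106) ≈ 0.7146


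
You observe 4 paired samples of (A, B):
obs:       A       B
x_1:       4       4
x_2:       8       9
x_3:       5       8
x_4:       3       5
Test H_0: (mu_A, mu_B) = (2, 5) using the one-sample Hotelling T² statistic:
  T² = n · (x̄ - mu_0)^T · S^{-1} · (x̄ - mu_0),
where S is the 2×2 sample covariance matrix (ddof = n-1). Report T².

Step 1 — sample mean vector:
  mean(A) = (4 + 8 + 5 + 3) / 4 = 20/4 = 5
  mean(B) = (4 + 9 + 8 + 5) / 4 = 26/4 = 6.5
  x̄ = (5, 6.5),  deviation x̄ - mu_0 = (5, 6.5) - (2, 5) = (3, 1.5).

Step 2 — sample covariance matrix, S[i,j] = (1/(n-1)) · Σ_k (x_{k,i} - mean_i) · (x_{k,j} - mean_j), divisor n-1 = 3:
  S[A,A] = ((-1)·(-1) + (3)·(3) + (0)·(0) + (-2)·(-2)) / 3 = 14/3 = 4.6667
  S[A,B] = ((-1)·(-2.5) + (3)·(2.5) + (0)·(1.5) + (-2)·(-1.5)) / 3 = 13/3 = 4.3333
  S[B,B] = ((-2.5)·(-2.5) + (2.5)·(2.5) + (1.5)·(1.5) + (-1.5)·(-1.5)) / 3 = 17/3 = 5.6667
  S = [[4.6667, 4.3333],
 [4.3333, 5.6667]].

Step 3 — invert S. det(S) = 4.6667·5.6667 - (4.3333)² = 7.6667.
  S^{-1} = (1/det) · [[d, -b], [-b, a]] = [[0.7391, -0.5652],
 [-0.5652, 0.6087]].

Step 4 — quadratic form (x̄ - mu_0)^T · S^{-1} · (x̄ - mu_0):
  S^{-1} · (x̄ - mu_0) = (1.3696, -0.7826),
  (x̄ - mu_0)^T · [...] = (3)·(1.3696) + (1.5)·(-0.7826) = 2.9348.

Step 5 — scale by n: T² = 4 · 2.9348 = 11.7391.

T² ≈ 11.7391


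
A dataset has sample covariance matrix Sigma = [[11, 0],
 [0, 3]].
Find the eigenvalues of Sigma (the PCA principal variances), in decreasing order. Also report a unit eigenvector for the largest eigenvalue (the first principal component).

Step 1 — characteristic polynomial of 2×2 Sigma:
  det(Sigma - λI) = λ² - trace · λ + det = 0.
  trace = 11 + 3 = 14, det = 11·3 - (0)² = 33.
Step 2 — discriminant:
  Δ = trace² - 4·det = 196 - 132 = 64.
Step 3 — eigenvalues:
  λ = (trace ± √Δ)/2 = (14 ± 8)/2,
  λ_1 = 11,  λ_2 = 3.

Step 4 — unit eigenvector for λ_1: Sigma is diagonal, so its eigenvectors are the coordinate axes. λ_1 = 11 is the diagonal entry on the first coordinate axis, hence
  v_1 = (1, 0) (||v_1|| = 1).

λ_1 = 11,  λ_2 = 3;  v_1 ≈ (1, 0)


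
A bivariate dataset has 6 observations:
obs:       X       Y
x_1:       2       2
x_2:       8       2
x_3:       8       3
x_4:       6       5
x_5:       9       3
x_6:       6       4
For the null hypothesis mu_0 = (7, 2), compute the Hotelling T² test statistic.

Step 1 — sample mean vector:
  mean(X) = (2 + 8 + 8 + 6 + 9 + 6) / 6 = 39/6 = 6.5
  mean(Y) = (2 + 2 + 3 + 5 + 3 + 4) / 6 = 19/6 = 3.1667
  x̄ = (6.5, 3.1667),  deviation x̄ - mu_0 = (6.5, 3.1667) - (7, 2) = (-0.5, 1.1667).

Step 2 — sample covariance matrix, S[i,j] = (1/(n-1)) · Σ_k (x_{k,i} - mean_i) · (x_{k,j} - mean_j), divisor n-1 = 5:
  S[X,X] = ((-4.5)·(-4.5) + (1.5)·(1.5) + (1.5)·(1.5) + (-0.5)·(-0.5) + (2.5)·(2.5) + (-0.5)·(-0.5)) / 5 = 31.5/5 = 6.3
  S[X,Y] = ((-4.5)·(-1.1667) + (1.5)·(-1.1667) + (1.5)·(-0.1667) + (-0.5)·(1.8333) + (2.5)·(-0.1667) + (-0.5)·(0.8333)) / 5 = 1.5/5 = 0.3
  S[Y,Y] = ((-1.1667)·(-1.1667) + (-1.1667)·(-1.1667) + (-0.1667)·(-0.1667) + (1.8333)·(1.8333) + (-0.1667)·(-0.1667) + (0.8333)·(0.8333)) / 5 = 6.8333/5 = 1.3667
  S = [[6.3, 0.3],
 [0.3, 1.3667]].

Step 3 — invert S. det(S) = 6.3·1.3667 - (0.3)² = 8.52.
  S^{-1} = (1/det) · [[d, -b], [-b, a]] = [[0.1604, -0.0352],
 [-0.0352, 0.7394]].

Step 4 — quadratic form (x̄ - mu_0)^T · S^{-1} · (x̄ - mu_0):
  S^{-1} · (x̄ - mu_0) = (-0.1213, 0.8803),
  (x̄ - mu_0)^T · [...] = (-0.5)·(-0.1213) + (1.1667)·(0.8803) = 1.0876.

Step 5 — scale by n: T² = 6 · 1.0876 = 6.5258.

T² ≈ 6.5258


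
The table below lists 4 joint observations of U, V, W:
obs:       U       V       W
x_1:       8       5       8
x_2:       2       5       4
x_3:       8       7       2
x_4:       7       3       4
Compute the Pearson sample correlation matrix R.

Step 1 — column means:
  mean(U) = (8 + 2 + 8 + 7) / 4 = 25/4 = 6.25
  mean(V) = (5 + 5 + 7 + 3) / 4 = 20/4 = 5
  mean(W) = (8 + 4 + 2 + 4) / 4 = 18/4 = 4.5

Step 2 — sample variances and covariances s[i,j] = (1/(n-1)) · Σ_k (x_{k,i} - mean_i) · (x_{k,j} - mean_j), with n-1 = 3:
  s[U,U] = ((1.75)·(1.75) + (-4.25)·(-4.25) + (1.75)·(1.75) + (0.75)·(0.75)) / 3 = 24.75/3 = 8.25
  s[U,V] = ((1.75)·(0) + (-4.25)·(0) + (1.75)·(2) + (0.75)·(-2)) / 3 = 2/3 = 0.6667
  s[U,W] = ((1.75)·(3.5) + (-4.25)·(-0.5) + (1.75)·(-2.5) + (0.75)·(-0.5)) / 3 = 3.5/3 = 1.1667
  s[V,V] = ((0)·(0) + (0)·(0) + (2)·(2) + (-2)·(-2)) / 3 = 8/3 = 2.6667
  s[V,W] = ((0)·(3.5) + (0)·(-0.5) + (2)·(-2.5) + (-2)·(-0.5)) / 3 = -4/3 = -1.3333
  s[W,W] = ((3.5)·(3.5) + (-0.5)·(-0.5) + (-2.5)·(-2.5) + (-0.5)·(-0.5)) / 3 = 19/3 = 6.3333
  Sample standard deviations s_i = √(s[i,i]):
  s(U) = √(8.25) = 2.8723
  s(V) = √(2.6667) = 1.633
  s(W) = √(6.3333) = 2.5166

Step 3 — r_{ij} = s_{ij} / (s_i · s_j):
  r[U,U] = 1 (diagonal).
  r[U,V] = 0.6667 / (2.8723 · 1.633) = 0.6667 / 4.6904 = 0.1421
  r[U,W] = 1.1667 / (2.8723 · 2.5166) = 1.1667 / 7.2284 = 0.1614
  r[V,V] = 1 (diagonal).
  r[V,W] = -1.3333 / (1.633 · 2.5166) = -1.3333 / 4.1096 = -0.3244
  r[W,W] = 1 (diagonal).

R is symmetric with unit diagonal. Assembling:

R = [[1, 0.1421, 0.1614],
 [0.1421, 1, -0.3244],
 [0.1614, -0.3244, 1]]


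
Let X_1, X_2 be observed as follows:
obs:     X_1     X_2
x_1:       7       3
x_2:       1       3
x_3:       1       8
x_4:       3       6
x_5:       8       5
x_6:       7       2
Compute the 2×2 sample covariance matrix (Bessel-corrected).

Step 1 — column means:
  mean(X_1) = (7 + 1 + 1 + 3 + 8 + 7) / 6 = 27/6 = 4.5
  mean(X_2) = (3 + 3 + 8 + 6 + 5 + 2) / 6 = 27/6 = 4.5

Step 2 — sample covariance S[i,j] = (1/(n-1)) · Σ_k (x_{k,i} - mean_i) · (x_{k,j} - mean_j), with n-1 = 5.
  S[X_1,X_1] = ((2.5)·(2.5) + (-3.5)·(-3.5) + (-3.5)·(-3.5) + (-1.5)·(-1.5) + (3.5)·(3.5) + (2.5)·(2.5)) / 5 = 51.5/5 = 10.3
  S[X_1,X_2] = ((2.5)·(-1.5) + (-3.5)·(-1.5) + (-3.5)·(3.5) + (-1.5)·(1.5) + (3.5)·(0.5) + (2.5)·(-2.5)) / 5 = -17.5/5 = -3.5
  S[X_2,X_2] = ((-1.5)·(-1.5) + (-1.5)·(-1.5) + (3.5)·(3.5) + (1.5)·(1.5) + (0.5)·(0.5) + (-2.5)·(-2.5)) / 5 = 25.5/5 = 5.1

S is symmetric (S[j,i] = S[i,j]). Assembling:

S = [[10.3, -3.5],
 [-3.5, 5.1]]


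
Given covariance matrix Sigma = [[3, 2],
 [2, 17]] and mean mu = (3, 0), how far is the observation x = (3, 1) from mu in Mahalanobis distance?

Step 1 — centre the observation: (x - mu) = (0, 1).

Step 2 — invert Sigma. det(Sigma) = 3·17 - (2)² = 47.
  Sigma^{-1} = (1/det) · [[d, -b], [-b, a]] = [[0.3617, -0.0426],
 [-0.0426, 0.0638]].

Step 3 — form the quadratic (x - mu)^T · Sigma^{-1} · (x - mu):
  Sigma^{-1} · (x - mu) = (-0.0426, 0.0638).
  (x - mu)^T · [Sigma^{-1} · (x - mu)] = (0)·(-0.0426) + (1)·(0.0638) = 0.0638.

Step 4 — take square root: d = √(0.0638) ≈ 0.2526.

d(x, mu) = √(0.0638) ≈ 0.2526


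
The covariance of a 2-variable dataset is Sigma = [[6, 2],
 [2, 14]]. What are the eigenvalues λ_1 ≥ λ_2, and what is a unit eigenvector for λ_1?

Step 1 — characteristic polynomial of 2×2 Sigma:
  det(Sigma - λI) = λ² - trace · λ + det = 0.
  trace = 6 + 14 = 20, det = 6·14 - (2)² = 80.
Step 2 — discriminant:
  Δ = trace² - 4·det = 400 - 320 = 80.
Step 3 — eigenvalues:
  λ = (trace ± √Δ)/2 = (20 ± 8.9443)/2,
  λ_1 = 14.4721,  λ_2 = 5.5279.

Step 4 — unit eigenvector for λ_1: solve (Sigma - λ_1 I)v = 0. First row:
  (6 - 14.4721)·v_x + (2)·v_y = 0, i.e. (-8.4721)·v_x + (2)·v_y = 0,
  so v ∝ (b, λ_1 - a) = (2, 8.4721) = u.
  ||u|| = √((2)² + (8.4721)²) = √(75.7771) ≈ 8.705,
  v_1 = u/||u|| ≈ (0.2298, 0.9732) (||v_1|| = 1).

λ_1 = 14.4721,  λ_2 = 5.5279;  v_1 ≈ (0.2298, 0.9732)


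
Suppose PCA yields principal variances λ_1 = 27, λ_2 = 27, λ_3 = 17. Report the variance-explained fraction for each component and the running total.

Step 1 — total variance = trace(Sigma) = Σ λ_i = 27 + 27 + 17 = 71.

Step 2 — fraction explained by component i = λ_i / Σ λ:
  PC1: 27/71 = 0.3803
  PC2: 27/71 = 0.3803
  PC3: 17/71 = 0.2394

Step 3 — cumulative fraction after k components = (λ_1 + ... + λ_k) / Σ λ:
  k = 1: 27/71 = 0.3803
  k = 2: (27 + 27)/71 = 54/71 = 0.7606
  k = 3: (27 + 27 + 17)/71 = 71/71 = 1

Summary (fraction, with percent):

explained: PC1 0.3803 (38.03%), PC2 0.3803 (38.03%), PC3 0.2394 (23.94%);  cumulative: 0.3803, 0.7606, 1


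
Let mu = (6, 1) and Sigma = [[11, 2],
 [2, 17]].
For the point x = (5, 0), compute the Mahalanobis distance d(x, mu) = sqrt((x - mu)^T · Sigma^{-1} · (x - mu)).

Step 1 — centre the observation: (x - mu) = (-1, -1).

Step 2 — invert Sigma. det(Sigma) = 11·17 - (2)² = 183.
  Sigma^{-1} = (1/det) · [[d, -b], [-b, a]] = [[0.0929, -0.0109],
 [-0.0109, 0.0601]].

Step 3 — form the quadratic (x - mu)^T · Sigma^{-1} · (x - mu):
  Sigma^{-1} · (x - mu) = (-0.082, -0.0492).
  (x - mu)^T · [Sigma^{-1} · (x - mu)] = (-1)·(-0.082) + (-1)·(-0.0492) = 0.1311.

Step 4 — take square root: d = √(0.1311) ≈ 0.3621.

d(x, mu) = √(0.1311) ≈ 0.3621


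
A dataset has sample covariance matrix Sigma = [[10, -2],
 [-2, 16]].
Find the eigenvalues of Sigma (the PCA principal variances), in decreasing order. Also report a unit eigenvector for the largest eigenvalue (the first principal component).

Step 1 — characteristic polynomial of 2×2 Sigma:
  det(Sigma - λI) = λ² - trace · λ + det = 0.
  trace = 10 + 16 = 26, det = 10·16 - (-2)² = 156.
Step 2 — discriminant:
  Δ = trace² - 4·det = 676 - 624 = 52.
Step 3 — eigenvalues:
  λ = (trace ± √Δ)/2 = (26 ± 7.2111)/2,
  λ_1 = 16.6056,  λ_2 = 9.3944.

Step 4 — unit eigenvector for λ_1: solve (Sigma - λ_1 I)v = 0. First row:
  (10 - 16.6056)·v_x + (-2)·v_y = 0, i.e. (-6.6056)·v_x + (-2)·v_y = 0,
  so v ∝ (b, λ_1 - a) = (-2, 6.6056); multiply by -1 so the first entry is positive: u = (2, -6.6056).
  ||u|| = √((2)² + (-6.6056)²) = √(47.6333) ≈ 6.9017,
  v_1 = u/||u|| ≈ (0.2898, -0.9571) (||v_1|| = 1).

λ_1 = 16.6056,  λ_2 = 9.3944;  v_1 ≈ (0.2898, -0.9571)
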